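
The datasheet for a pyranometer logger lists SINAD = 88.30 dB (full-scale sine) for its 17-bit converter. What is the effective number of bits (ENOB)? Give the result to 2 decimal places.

14.38 bits

ENOB = (SINAD − 1.76) / 6.02 = (88.30 − 1.76) / 6.02 = 86.54 / 6.02 = 14.3754.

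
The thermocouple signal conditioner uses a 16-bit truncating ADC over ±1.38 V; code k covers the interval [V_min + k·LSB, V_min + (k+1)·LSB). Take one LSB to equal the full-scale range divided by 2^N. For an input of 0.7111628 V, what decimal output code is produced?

49654

Full-scale range = 1.38 V − (-1.38 V) = 2.76 V. LSB = 2.76 V / 2^16 ≈ 42.11 µV.
V_in − V_min = 0.7111628 − (-1.38) = 2.0911628 V.
Divide by LSB: 2.0911628 × 65536/2.76 = 49654.5092.
Truncating gives code 49654.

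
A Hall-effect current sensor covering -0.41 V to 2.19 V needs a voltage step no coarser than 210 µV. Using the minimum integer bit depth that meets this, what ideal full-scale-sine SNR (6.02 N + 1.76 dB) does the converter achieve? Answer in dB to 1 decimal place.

86.0 dB

The full-scale span is 2.19 − (-0.41) = 2.6 V.
Need 2^N ≥ 2.6 V / 210 µV = 12380 → N_min = 14.
Ideal SNR at N = 14: 6.02·14 + 1.76 = 86.0 dB.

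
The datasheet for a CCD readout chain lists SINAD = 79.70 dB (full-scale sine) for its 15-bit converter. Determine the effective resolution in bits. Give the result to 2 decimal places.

12.95 bits

ENOB = (SINAD − 1.76) / 6.02 = (79.70 − 1.76) / 6.02 = 77.94 / 6.02 = 12.9468.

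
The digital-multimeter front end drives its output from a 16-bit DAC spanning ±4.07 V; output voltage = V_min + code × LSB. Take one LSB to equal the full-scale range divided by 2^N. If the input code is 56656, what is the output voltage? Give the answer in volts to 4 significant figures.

2.967 V

Range = 4.07 − (-4.07) = 8.14 V. LSB = 8.14 V / 2^16.
V_out = -4.07 + 56656 × (8.14/65536) V
      = -4.07 + 7.03705 = 2.96705 V.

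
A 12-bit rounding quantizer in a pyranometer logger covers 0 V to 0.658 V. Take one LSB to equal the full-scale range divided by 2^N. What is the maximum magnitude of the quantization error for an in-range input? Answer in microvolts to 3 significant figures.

Full-scale range = 0.658 V.
LSB = 0.658 V / 2^12 = 160.64 µV.
A rounding quantizer has |error| ≤ LSB/2 = 80.3 µV.

80.3 µV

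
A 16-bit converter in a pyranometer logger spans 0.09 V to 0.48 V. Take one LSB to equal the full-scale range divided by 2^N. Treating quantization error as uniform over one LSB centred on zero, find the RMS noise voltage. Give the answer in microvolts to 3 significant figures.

Full-scale range = 0.48 V − (0.09 V) = 0.39 V.
One LSB is 0.39 V / 65536 = 5.9509 µV.
RMS of a uniform error over width LSB is LSB/√12 = 1.72 µV.

1.72 µV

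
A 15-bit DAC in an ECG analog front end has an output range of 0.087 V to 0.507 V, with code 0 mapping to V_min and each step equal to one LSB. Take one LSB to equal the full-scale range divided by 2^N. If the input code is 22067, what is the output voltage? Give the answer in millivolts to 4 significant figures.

369.8 mV

The full-scale span is 0.507 − (0.087) = 0.42 V. LSB = 0.42 V / 2^15.
Output = V_min + (22067/32768) × range = 0.087 + 0.673431 × 0.42 V
      = 0.087 + 0.282841 = 0.369841 V.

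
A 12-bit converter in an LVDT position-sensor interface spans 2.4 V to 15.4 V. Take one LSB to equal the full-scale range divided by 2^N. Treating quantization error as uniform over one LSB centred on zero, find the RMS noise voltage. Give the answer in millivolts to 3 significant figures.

0.916 mV

The full-scale span is 15.4 − (2.4) = 13 V.
Step size = 13/4096 V = 3.1738 mV.
V_rms = LSB/√12 = 3.1738 mV / √12 = 0.916 mV.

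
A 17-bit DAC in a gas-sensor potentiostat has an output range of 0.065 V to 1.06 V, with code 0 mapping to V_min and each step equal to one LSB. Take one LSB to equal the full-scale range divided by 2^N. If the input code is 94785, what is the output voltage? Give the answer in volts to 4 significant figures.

0.7845 V

Range = 1.06 − (0.065) = 0.995 V. LSB = 0.995 V / 2^17.
V_out = 0.065 + 94785 × (0.995/131072) V
      = 0.065 + 0.719536 = 0.784536 V.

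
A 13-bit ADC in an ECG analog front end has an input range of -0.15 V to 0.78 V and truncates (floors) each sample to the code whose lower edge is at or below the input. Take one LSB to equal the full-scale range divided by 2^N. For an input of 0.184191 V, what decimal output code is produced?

2943

Range = 0.78 − (-0.15) = 0.93 V. LSB = 0.93 V / 2^13 ≈ 113.5 µV.
(V_in − V_min) × 2^13/range = (0.184191 − (-0.15)) × 8192/0.93 = 2943.756.
Floor → code = 2943.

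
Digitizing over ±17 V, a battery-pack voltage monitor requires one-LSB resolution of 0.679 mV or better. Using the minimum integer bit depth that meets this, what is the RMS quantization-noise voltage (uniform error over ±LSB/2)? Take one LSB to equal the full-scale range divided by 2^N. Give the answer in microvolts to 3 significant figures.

The full-scale span is 17 − (-17) = 34 V.
Need 2^N ≥ 34 V / 0.679 mV = 50070 → N_min = 16.
Step size = 34/65536 V = 0.51880 mV.
σ_q = LSB/√12 = 0.51880 mV/3.4641 = 150 µV.

150 µV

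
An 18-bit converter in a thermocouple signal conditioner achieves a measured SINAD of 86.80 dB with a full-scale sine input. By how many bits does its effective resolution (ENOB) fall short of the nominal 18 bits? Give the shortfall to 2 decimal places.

Effective bits = (86.80 − 1.76)/6.02 = 14.1262.
18 − 14.1262 = 3.87 bits below nominal.

3.87 bits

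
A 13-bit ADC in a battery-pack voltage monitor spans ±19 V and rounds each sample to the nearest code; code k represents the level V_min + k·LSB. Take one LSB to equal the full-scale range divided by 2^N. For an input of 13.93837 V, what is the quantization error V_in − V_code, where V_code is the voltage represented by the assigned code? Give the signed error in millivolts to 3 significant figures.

Span: 19 V − (-19 V) = 38 V. LSB = 38 V / 2^13 ≈ 4.639 mV.
(13.93837 − (-19)) / LSB = 32.93837 × 8192/38 = 7100.8191. Nearest integer: k = 7101.
V_code = -19 + (7101/8192) × 38 = 13.93920898 V.
e = 13.93837 − (13.93920898) = −0.839 mV.

−0.839 mV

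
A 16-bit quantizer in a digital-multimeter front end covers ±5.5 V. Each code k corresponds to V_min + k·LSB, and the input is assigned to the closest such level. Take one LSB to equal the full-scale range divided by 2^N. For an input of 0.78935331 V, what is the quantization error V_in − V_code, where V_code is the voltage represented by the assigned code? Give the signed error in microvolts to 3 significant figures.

The full-scale span is 5.5 − (-5.5) = 11 V. LSB = 11 V / 2^16 ≈ 167.8 µV.
Position in LSBs: (0.78935331 − (-5.5)) × 65536/11 = 37470.8235; rounding gives k = 37471.
V_code = -5.5 + (37471/65536) × 11 = 0.78938293457 V.
e = 0.78935331 − (0.78938293457) = −29.6 µV.

−29.6 µV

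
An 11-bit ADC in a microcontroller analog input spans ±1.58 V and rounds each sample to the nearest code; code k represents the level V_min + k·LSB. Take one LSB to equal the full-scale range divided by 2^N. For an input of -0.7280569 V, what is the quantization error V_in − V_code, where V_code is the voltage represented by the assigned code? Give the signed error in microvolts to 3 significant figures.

+224 µV

Range = 1.58 − (-1.58) = 3.16 V. LSB = 3.16 V / 2^11 ≈ 1.543 mV.
(V_in − V_min)/LSB = (-0.7280569 − (-1.58)) × 2048/3.16 = 552.1454 → nearest code k = 552.
V_code = -1.58 + (552/2048) × 3.16 = -0.7282812500 V.
V_in − V_code = -0.7280569 − (-0.7282812500) = +224 µV.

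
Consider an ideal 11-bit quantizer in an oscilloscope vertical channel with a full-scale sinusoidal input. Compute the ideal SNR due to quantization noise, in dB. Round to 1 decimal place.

68.0 dB

SNR = 6.02·11 + 1.76 = 67.98 dB.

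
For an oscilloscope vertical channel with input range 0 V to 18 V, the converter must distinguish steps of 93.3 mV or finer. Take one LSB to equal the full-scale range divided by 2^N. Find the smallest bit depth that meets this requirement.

8 bits

Range is 18 V.
Required number of levels: 18/93.3 mV = 192.93; smallest N with 2^N ≥ that is 8.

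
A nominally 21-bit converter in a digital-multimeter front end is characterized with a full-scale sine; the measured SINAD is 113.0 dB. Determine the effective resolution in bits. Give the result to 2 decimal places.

18.48 bits

Inverting SNR = 6.02 N + 1.76: N_eff = (113.0 − 1.76)/6.02 = 18.4784.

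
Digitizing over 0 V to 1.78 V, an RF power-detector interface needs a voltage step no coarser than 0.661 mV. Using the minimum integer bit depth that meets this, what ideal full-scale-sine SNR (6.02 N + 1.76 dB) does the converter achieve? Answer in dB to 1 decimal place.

V_FS = 1.78 V.
1.78 V / 0.661 mV = 2693. Since 2^11 = 2048 and 2^12 = 4096, N = 12.
6.02(12) + 1.76 = 74.00 dB.

74.0 dB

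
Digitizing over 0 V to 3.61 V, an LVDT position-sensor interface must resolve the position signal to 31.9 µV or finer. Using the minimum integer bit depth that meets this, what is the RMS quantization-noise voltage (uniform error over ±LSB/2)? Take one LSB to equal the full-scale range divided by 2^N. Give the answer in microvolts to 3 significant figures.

Full-scale range = 3.61 V.
Levels needed ≥ 3.61/31.9 µV = 113200. 2^17 = 131072 suffices, so N_min = 17.
Step size = 3.61/131072 V = 27.542 µV.
σ_q = LSB/√12 = 27.542 µV/3.4641 = 7.95 µV.

7.95 µV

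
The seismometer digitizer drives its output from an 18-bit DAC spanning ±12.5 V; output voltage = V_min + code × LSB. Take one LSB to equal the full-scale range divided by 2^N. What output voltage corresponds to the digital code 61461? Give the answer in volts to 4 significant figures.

Full-scale range = 12.5 V − (-12.5 V) = 25 V. LSB = 25 V / 2^18.
V_out = -12.5 + 61461 × (25/262144) V
      = -12.5 + 5.86138 = -6.63862 V.

-6.639 V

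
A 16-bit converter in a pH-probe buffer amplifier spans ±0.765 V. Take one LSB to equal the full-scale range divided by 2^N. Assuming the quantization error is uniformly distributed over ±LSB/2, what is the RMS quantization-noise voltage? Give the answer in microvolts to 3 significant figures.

6.74 µV

Range = 0.765 − (-0.765) = 1.53 V.
LSB = 1.53 V / 2^16 = 23.346 µV.
For a uniform distribution on [−LSB/2, +LSB/2], V_rms = LSB/√12 = 23.346 µV/3.4641 = 6.74 µV.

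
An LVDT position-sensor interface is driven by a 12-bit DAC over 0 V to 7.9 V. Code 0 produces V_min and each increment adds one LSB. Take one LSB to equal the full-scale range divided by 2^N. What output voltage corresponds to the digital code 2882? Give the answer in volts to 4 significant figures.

5.559 V

Span = 7.9 V. LSB = 7.9 V / 2^12.
Output = V_min + (2882/4096) × range = 0 + 0.703613 × 7.9 V
      = 0 + 5.55854 = 5.55854 V.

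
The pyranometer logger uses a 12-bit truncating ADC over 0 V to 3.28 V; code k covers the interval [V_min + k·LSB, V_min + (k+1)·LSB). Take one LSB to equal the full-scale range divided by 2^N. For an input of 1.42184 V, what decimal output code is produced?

1775

Span = 3.28 V. LSB = 3.28 V / 2^12 ≈ 0.8008 mV.
(V_in − V_min) × 2^12/range = (1.42184 − (0)) × 4096/3.28 = 1775.566.
Floor → code = 1775.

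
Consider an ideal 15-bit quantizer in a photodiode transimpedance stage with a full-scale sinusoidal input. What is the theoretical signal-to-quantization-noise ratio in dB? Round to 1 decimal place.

92.1 dB

For an ideal N-bit converter with full-scale sine input, SNR = 6.02 N + 1.76 dB. SNR = 6.02 × 15 + 1.76 = 90.30 + 1.76 = 92.06 dB.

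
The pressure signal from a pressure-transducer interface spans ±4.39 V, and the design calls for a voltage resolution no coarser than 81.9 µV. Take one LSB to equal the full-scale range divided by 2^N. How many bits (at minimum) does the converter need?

17 bits

Full-scale range = 4.39 V − (-4.39 V) = 8.78 V.
Required number of levels: 8.78/81.9 µV = 107200; smallest N with 2^N ≥ that is 17.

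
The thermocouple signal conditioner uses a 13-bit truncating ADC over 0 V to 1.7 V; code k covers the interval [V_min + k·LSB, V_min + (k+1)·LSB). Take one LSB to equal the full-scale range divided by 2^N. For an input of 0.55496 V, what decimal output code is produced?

Full-scale range = 1.7 V. LSB = 1.7 V / 2^13 ≈ 207.5 µV.
(V_in − V_min) × 2^13/range = (0.55496 − (0)) × 8192/1.7 = 2674.254.
Floor → code = 2674.

2674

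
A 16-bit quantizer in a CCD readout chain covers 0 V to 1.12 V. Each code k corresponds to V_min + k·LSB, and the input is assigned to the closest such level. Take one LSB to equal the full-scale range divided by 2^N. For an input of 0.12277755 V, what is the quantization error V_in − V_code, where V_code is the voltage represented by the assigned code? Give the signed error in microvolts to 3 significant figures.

Range is 1.12 V. LSB = 1.12 V / 2^16 ≈ 17.09 µV.
(0.12277755 − (0)) / LSB = 0.12277755 × 65536/1.12 = 7184.2406. Nearest integer: k = 7184.
Reconstructed level: 0 + 7184 × 1.12/65536 V = 0.12277343750 V.
e = 0.12277755 − (0.12277343750) = +4.11 µV.

+4.11 µV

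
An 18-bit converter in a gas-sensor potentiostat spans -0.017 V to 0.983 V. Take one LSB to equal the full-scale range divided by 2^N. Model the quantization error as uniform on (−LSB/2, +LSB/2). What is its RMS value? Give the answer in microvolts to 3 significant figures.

Range = 0.983 − (-0.017) = 1 V.
LSB = 1 V / 2^18 = 3.8147 µV.
V_rms = LSB/√12 = 3.8147 µV / √12 = 1.10 µV.

1.10 µV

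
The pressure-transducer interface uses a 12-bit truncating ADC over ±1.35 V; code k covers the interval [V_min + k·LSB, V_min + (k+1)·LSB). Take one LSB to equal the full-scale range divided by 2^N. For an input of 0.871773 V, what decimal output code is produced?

Range = 1.35 − (-1.35) = 2.7 V. LSB = 2.7 V / 2^12 ≈ 0.6592 mV.
V_in − V_min = 0.871773 − (-1.35) = 2.221773 V.
Divide by LSB: 2.221773 × 4096/2.7 = 3370.5119.
Truncating gives code 3370.

3370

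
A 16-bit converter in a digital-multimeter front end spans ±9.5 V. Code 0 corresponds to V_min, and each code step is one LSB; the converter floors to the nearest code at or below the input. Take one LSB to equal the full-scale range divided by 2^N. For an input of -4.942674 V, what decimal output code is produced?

Span: 9.5 V − (-9.5 V) = 19 V. LSB = 19 V / 2^16 ≈ 289.9 µV.
V_in − V_min = -4.942674 − (-9.5) = 4.557326 V.
Divide by LSB: 4.557326 × 65536/19 = 15719.4167.
Truncating gives code 15719.

15719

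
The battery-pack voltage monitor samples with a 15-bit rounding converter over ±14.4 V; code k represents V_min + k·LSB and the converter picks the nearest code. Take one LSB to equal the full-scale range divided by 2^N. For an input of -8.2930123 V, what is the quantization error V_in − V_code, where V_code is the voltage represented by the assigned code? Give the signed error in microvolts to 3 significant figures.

+347 µV

The full-scale span is 14.4 − (-14.4) = 28.8 V. LSB = 28.8 V / 2^15 ≈ 0.8789 mV.
Position in LSBs: (-8.2930123 − (-14.4)) × 32768/28.8 = 6948.3949; rounding gives k = 6948.
V_code = -14.4 + (6948/32768) × 28.8 = -8.2933593750 V.
Error = V_in − V_code = -8.2930123 − (-8.2933593750) = +347 µV.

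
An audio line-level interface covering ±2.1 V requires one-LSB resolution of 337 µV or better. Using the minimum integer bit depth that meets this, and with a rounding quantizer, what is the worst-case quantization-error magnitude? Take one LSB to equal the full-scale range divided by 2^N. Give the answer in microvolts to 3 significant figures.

128 µV

Range = 2.1 − (-2.1) = 4.2 V.
4.2 V / 337 µV = 12460. Since 2^13 = 8192 and 2^14 = 16384, N = 14.
Step size = 4.2/16384 V = 256.35 µV.
Half an LSB is 128 µV.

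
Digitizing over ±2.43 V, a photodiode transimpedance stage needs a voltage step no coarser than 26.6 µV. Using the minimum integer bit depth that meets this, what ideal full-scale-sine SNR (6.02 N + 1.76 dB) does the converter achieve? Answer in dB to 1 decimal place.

The full-scale span is 2.43 − (-2.43) = 4.86 V.
Required number of levels: 4.86/26.6 µV = 182710; smallest N with 2^N ≥ that is 18.
6.02(18) + 1.76 = 110.12 dB.

110.1 dB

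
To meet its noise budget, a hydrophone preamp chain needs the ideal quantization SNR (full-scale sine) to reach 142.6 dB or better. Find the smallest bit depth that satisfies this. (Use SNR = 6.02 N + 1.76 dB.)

24 bits

Required N = ⌈(142.6 − 1.76)/6.02⌉ = ⌈23.395⌉ = 24.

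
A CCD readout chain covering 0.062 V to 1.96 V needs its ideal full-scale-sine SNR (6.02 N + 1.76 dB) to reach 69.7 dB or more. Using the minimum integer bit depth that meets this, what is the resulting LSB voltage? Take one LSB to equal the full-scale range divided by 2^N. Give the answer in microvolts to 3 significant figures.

The full-scale span is 1.96 − (0.062) = 1.898 V.
Required N = ⌈(69.7 − 1.76)/6.02⌉ = ⌈11.286⌉ = 12.
LSB = 1.898 V ÷ 2^12 = 1.898/4096 V = 463 µV.

463 µV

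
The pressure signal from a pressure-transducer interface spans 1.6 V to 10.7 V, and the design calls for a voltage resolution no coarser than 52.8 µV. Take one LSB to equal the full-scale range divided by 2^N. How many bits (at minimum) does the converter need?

The full-scale span is 10.7 − (1.6) = 9.1 V.
Levels needed ≥ 9.1/52.8 µV = 172300. 2^18 = 262144 suffices, so N_min = 18.

18 bits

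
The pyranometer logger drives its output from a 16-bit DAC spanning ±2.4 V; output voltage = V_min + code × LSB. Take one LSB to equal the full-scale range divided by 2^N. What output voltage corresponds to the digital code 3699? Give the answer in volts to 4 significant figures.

-2.129 V

Span: 2.4 V − (-2.4 V) = 4.8 V. LSB = 4.8 V / 2^16.
V_out = -2.4 + 3699 × (4.8/65536) V
      = -2.4 V + 0.270923 V = -2.12908 V.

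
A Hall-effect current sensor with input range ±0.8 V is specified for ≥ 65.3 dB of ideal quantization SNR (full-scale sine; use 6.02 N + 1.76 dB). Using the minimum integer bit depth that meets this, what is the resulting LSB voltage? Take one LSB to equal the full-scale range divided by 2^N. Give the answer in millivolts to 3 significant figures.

Range = 0.8 − (-0.8) = 1.6 V.
Required N = ⌈(65.3 − 1.76)/6.02⌉ = ⌈10.555⌉ = 11.
Step size = 1.6/2048 V = 0.781 mV.

0.781 mV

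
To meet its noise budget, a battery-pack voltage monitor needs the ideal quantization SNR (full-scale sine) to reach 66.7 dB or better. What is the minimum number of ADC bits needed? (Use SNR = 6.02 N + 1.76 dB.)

6.02 N + 1.76 ≥ 66.7 gives N ≥ 10.787, so the minimum integer is 11.

11 bits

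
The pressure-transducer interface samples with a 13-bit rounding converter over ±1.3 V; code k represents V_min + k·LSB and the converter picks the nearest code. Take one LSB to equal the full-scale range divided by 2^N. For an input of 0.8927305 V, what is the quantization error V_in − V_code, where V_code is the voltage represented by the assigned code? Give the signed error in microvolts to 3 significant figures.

−67.4 µV

The full-scale span is 1.3 − (-1.3) = 2.6 V. LSB = 2.6 V / 2^13 ≈ 317.4 µV.
Position in LSBs: (0.8927305 − (-1.3)) × 8192/2.6 = 6908.7878; rounding gives k = 6909.
V_code = V_min + k × range/2^13 = -1.3 + 6909 × 2.6/8192 = 0.8927978516 V.
Error = V_in − V_code = 0.8927305 − (0.8927978516) = −67.4 µV.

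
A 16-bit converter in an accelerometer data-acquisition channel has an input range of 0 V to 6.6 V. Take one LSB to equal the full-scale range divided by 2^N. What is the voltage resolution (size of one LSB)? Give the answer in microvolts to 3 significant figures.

V_FS = 6.6 V.
2^16 = 65536 levels.
LSB = 6.6 V ÷ 2^16 = 6.6/65536 V = 101 µV.

101 µV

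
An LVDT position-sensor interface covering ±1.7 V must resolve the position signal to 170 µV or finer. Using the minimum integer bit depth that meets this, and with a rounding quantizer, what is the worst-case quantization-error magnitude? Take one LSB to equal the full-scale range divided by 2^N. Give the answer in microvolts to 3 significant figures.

51.9 µV

Full-scale range = 1.7 V − (-1.7 V) = 3.4 V.
Need 2^N ≥ 3.4 V / 170 µV = 20000 → N_min = 15.
Step size = 3.4/32768 V = 103.76 µV.
Max error for round-to-nearest is LSB/2 = 51.9 µV.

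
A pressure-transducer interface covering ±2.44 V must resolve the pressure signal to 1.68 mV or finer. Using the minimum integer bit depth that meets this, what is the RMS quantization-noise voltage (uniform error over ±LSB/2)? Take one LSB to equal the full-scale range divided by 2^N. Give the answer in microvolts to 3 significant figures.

344 µV

The full-scale span is 2.44 − (-2.44) = 4.88 V.
Need 2^N ≥ 4.88 V / 1.68 mV = 2905 → N_min = 12.
LSB = 4.88 V ÷ 2^12 = 4.88/4096 V = 1.1914 mV.
RMS noise = LSB/√12 = 344 µV.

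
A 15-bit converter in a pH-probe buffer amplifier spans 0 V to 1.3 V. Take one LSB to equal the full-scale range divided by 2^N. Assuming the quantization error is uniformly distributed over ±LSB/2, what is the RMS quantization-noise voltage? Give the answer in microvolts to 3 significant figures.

11.5 µV

V_FS = 1.3 V.
Step size = 1.3/32768 V = 39.673 µV.
V_rms = LSB/√12 = 39.673 µV / √12 = 11.5 µV.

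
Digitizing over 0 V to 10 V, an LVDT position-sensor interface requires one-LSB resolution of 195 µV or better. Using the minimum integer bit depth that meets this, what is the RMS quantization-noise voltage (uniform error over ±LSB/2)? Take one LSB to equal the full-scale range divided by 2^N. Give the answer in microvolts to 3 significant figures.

Span = 10 V.
Need 2^N ≥ 10 V / 195 µV = 51280 → N_min = 16.
LSB = 10 V ÷ 2^16 = 10/65536 V = 152.59 µV.
σ_q = LSB/√12 = 152.59 µV/3.4641 = 44.0 µV.

44.0 µV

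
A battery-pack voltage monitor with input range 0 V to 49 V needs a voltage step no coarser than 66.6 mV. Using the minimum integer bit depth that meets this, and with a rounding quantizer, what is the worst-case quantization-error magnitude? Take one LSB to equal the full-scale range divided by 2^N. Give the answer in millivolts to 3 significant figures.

23.9 mV

Range is 49 V.
Required number of levels: 49/66.6 mV = 735.74; smallest N with 2^N ≥ that is 10.
Step size = 49/1024 V = 47.852 mV.
|e|_max = LSB/2 = 23.9 mV.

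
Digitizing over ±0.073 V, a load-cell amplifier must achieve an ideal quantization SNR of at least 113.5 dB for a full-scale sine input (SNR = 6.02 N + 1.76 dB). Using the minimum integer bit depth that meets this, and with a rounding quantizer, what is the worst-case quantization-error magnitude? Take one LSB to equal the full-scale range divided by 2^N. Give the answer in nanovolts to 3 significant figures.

139 nV

Span: 0.073 V − (-0.073 V) = 0.146 V.
6.02 N + 1.76 ≥ 113.5 gives N ≥ 18.561, so the minimum integer is 19.
LSB = 0.146 V ÷ 2^19 = 0.146/524288 V = 278.47 nV.
Max error for round-to-nearest is LSB/2 = 139 nV.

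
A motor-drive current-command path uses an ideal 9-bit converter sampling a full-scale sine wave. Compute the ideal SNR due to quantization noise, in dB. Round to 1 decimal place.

6.02(9) + 1.76 = 54.18 + 1.76 = 55.94 dB.

55.9 dB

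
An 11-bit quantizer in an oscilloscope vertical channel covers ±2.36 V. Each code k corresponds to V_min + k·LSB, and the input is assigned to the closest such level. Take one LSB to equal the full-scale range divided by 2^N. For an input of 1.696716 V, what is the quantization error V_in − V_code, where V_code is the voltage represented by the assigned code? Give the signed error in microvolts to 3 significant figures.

Span: 2.36 V − (-2.36 V) = 4.72 V. LSB = 4.72 V / 2^11 ≈ 2.305 mV.
Position in LSBs: (1.696716 − (-2.36)) × 2048/4.72 = 1760.2022; rounding gives k = 1760.
V_code = -2.36 + (1760/2048) × 4.72 = 1.696250000 V.
Error = V_in − V_code = 1.696716 − (1.696250000) = +466 µV.

+466 µV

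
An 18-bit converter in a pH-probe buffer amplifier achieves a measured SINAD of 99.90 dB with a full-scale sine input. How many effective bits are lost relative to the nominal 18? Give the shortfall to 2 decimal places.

1.70 bits

ENOB = (SINAD − 1.76)/6.02 = (99.90 − 1.76)/6.02 = 16.3023 bits.
Lost resolution: 18 − 16.3023 = 1.6977 bits.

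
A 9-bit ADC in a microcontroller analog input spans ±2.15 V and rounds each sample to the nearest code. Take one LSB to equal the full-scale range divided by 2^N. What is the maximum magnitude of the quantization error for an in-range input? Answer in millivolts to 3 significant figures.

4.20 mV

Span: 2.15 V − (-2.15 V) = 4.3 V.
LSB = 4.3 V ÷ 2^9 = 4.3/512 V = 8.3984 mV.
A rounding quantizer has |error| ≤ LSB/2 = 4.20 mV.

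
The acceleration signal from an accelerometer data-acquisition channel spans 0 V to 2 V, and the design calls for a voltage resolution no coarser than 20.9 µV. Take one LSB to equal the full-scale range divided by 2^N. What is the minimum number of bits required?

17 bits

Span = 2 V.
Required number of levels: 2/20.9 µV = 95694; smallest N with 2^N ≥ that is 17.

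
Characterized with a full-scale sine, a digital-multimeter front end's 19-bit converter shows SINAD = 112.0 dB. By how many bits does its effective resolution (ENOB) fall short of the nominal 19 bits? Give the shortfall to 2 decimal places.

0.69 bits

ENOB = (SINAD − 1.76)/6.02 = (112.0 − 1.76)/6.02 = 18.3123 bits.
19 − 18.3123 = 0.69 bits below nominal.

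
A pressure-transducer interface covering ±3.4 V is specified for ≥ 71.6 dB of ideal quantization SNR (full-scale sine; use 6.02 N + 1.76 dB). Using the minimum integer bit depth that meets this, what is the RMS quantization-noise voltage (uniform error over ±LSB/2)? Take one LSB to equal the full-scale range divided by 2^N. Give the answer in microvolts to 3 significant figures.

Range = 3.4 − (-3.4) = 6.8 V.
Solving 6.02 N ≥ 71.6 − 1.76: N ≥ 11.601. Round up → N = 12.
LSB = 6.8 V / 2^12 = 1.6602 mV.
RMS noise = LSB/√12 = 479 µV.

479 µV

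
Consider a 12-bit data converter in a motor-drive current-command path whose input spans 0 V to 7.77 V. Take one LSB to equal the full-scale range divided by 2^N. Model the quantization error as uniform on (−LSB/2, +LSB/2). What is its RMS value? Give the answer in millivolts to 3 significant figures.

Range is 7.77 V.
LSB = 7.77 V / 2^12 = 1.8970 mV.
V_rms = LSB/√12 = 1.8970 mV / √12 = 0.548 mV.

0.548 mV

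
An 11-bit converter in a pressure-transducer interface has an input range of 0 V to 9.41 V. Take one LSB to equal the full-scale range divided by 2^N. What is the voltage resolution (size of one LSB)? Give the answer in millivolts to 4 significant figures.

V_FS = 9.41 V.
There are 2^11 = 2048 steps.
LSB = 9.41 V ÷ 2^11 = 9.41/2048 V = 4.595 mV.

4.595 mV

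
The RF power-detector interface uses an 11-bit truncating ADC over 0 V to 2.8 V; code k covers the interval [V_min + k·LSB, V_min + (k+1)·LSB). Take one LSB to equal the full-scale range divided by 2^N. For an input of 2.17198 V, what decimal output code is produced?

Span = 2.8 V. LSB = 2.8 V / 2^11 ≈ 1.367 mV.
V_in − V_min = 2.17198 − (0) = 2.17198 V.
Divide by LSB: 2.17198 × 2048/2.8 = 1588.6482.
Truncating gives code 1588.

1588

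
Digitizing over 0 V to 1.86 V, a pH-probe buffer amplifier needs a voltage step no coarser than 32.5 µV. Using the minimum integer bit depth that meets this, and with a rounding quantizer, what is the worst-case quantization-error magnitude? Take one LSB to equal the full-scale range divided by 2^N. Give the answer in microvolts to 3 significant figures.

14.2 µV

Range is 1.86 V.
1.86 V / 32.5 µV = 57230. Since 2^15 = 32768 and 2^16 = 65536, N = 16.
LSB = 1.86 V / 2^16 = 28.381 µV.
|e|_max = LSB/2 = 14.2 µV.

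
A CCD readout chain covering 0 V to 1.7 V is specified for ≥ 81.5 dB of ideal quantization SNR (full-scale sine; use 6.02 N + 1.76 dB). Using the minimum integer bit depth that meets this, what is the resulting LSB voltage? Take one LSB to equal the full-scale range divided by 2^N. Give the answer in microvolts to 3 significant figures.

104 µV

V_FS = 1.7 V.
N ≥ (81.5 − 1.76)/6.02 = 13.246 → N_min = 14.
LSB = 1.7 V / 2^14 = 104 µV.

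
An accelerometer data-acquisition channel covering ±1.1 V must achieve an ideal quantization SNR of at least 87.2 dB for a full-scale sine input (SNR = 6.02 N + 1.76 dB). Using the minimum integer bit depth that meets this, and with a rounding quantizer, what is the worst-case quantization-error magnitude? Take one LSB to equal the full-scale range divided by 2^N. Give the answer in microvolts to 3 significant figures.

33.6 µV

Range = 1.1 − (-1.1) = 2.2 V.
N ≥ (87.2 − 1.76)/6.02 = 14.193 → N_min = 15.
LSB = 2.2 V / 2^15 = 67.139 µV.
|e|_max = LSB/2 = 33.6 µV.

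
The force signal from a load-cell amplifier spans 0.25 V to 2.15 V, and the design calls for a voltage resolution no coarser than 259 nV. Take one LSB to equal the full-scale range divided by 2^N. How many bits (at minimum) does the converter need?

23 bits

The full-scale span is 2.15 − (0.25) = 1.9 V.
Required number of levels: 1.9/259 nV = 7.3359e6; smallest N with 2^N ≥ that is 23.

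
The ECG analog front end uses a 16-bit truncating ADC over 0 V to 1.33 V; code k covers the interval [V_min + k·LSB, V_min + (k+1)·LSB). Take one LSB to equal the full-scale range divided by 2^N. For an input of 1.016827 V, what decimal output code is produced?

50104

V_FS = 1.33 V. LSB = 1.33 V / 2^16 ≈ 20.29 µV.
code = ⌊(V_in − V_min)/LSB⌋ = ⌊(V_in − V_min) × 2^16 / range⌋
     = ⌊(1.016827 − (0)) × 65536 / 1.33⌋ = ⌊1.016827 × 65536/1.33⌋
     = ⌊50104.342⌋ = 50104.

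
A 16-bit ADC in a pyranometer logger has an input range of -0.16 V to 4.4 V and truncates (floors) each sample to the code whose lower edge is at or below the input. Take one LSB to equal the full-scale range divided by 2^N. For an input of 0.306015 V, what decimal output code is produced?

Full-scale range = 4.4 V − (-0.16 V) = 4.56 V. LSB = 4.56 V / 2^16 ≈ 69.58 µV.
code = ⌊(V_in − V_min)/LSB⌋ = ⌊(V_in − V_min) × 2^16 / range⌋
     = ⌊(0.306015 − (-0.16)) × 65536 / 4.56⌋ = ⌊0.466015 × 65536/4.56⌋
     = ⌊6697.535⌋ = 6697.

6697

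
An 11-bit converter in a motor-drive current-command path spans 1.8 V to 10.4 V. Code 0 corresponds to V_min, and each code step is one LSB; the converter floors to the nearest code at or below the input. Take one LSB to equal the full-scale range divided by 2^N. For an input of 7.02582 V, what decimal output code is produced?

Full-scale range = 10.4 V − (1.8 V) = 8.6 V. LSB = 8.6 V / 2^11 ≈ 4.199 mV.
code = ⌊(V_in − V_min)/LSB⌋ = ⌊(V_in − V_min) × 2^11 / range⌋
     = ⌊(7.02582 − (1.8)) × 2048 / 8.6⌋ = ⌊5.22582 × 2048/8.6⌋
     = ⌊1244.474⌋ = 1244.

1244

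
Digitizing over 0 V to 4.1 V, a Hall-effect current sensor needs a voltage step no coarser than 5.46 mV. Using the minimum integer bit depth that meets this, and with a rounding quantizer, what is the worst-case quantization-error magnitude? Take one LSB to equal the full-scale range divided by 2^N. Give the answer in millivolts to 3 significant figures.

Span = 4.1 V.
Required number of levels: 4.1/5.46 mV = 750.92; smallest N with 2^N ≥ that is 10.
One LSB is 4.1 V / 1024 = 4.0039 mV.
|e|_max = LSB/2 = 2.00 mV.

2.00 mV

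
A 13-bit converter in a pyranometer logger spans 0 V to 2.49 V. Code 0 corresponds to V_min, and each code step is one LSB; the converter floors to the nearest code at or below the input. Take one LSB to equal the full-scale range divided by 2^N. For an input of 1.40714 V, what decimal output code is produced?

4629

Range is 2.49 V. LSB = 2.49 V / 2^13 ≈ 304.0 µV.
(V_in − V_min) × 2^13/range = (1.40714 − (0)) × 8192/2.49 = 4629.434.
Floor → code = 4629.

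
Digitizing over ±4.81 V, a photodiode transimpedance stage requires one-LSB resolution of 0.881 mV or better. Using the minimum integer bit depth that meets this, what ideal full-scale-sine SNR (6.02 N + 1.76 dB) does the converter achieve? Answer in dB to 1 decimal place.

86.0 dB

The full-scale span is 4.81 − (-4.81) = 9.62 V.
Required number of levels: 9.62/0.881 mV = 10919; smallest N with 2^N ≥ that is 14.
Ideal SNR at N = 14: 6.02·14 + 1.76 = 86.0 dB.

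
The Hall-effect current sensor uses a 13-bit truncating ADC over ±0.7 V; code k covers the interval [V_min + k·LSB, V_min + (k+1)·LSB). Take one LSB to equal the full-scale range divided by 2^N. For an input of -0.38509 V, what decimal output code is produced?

The full-scale span is 0.7 − (-0.7) = 1.4 V. LSB = 1.4 V / 2^13 ≈ 170.9 µV.
(V_in − V_min) × 2^13/range = (-0.38509 − (-0.7)) × 8192/1.4 = 1842.673.
Floor → code = 1842.

1842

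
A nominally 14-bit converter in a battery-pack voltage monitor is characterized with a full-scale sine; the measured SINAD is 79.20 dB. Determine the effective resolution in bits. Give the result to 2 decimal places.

12.86 bits

ENOB = (79.20 − 1.76)/6.02 = 12.8638 bits.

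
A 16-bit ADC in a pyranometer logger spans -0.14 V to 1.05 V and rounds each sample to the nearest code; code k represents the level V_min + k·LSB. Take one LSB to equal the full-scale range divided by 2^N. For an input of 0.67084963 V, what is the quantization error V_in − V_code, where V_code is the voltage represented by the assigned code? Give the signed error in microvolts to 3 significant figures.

Range = 1.05 − (-0.14) = 1.19 V. LSB = 1.19 V / 2^16 ≈ 18.16 µV.
(V_in − V_min)/LSB = (0.67084963 − (-0.14)) × 65536/1.19 = 44655.3289 → nearest code k = 44655.
V_code = V_min + k × range/2^16 = -0.14 + 44655 × 1.19/65536 = 0.67084365845 V.
e = 0.67084963 − (0.67084365845) = +5.97 µV.

+5.97 µV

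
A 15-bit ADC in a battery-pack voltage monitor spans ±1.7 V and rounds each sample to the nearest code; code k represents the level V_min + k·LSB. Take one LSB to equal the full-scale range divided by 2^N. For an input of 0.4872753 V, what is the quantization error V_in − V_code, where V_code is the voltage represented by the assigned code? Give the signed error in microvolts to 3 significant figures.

+19.4 µV

The full-scale span is 1.7 − (-1.7) = 3.4 V. LSB = 3.4 V / 2^15 ≈ 103.8 µV.
(0.4872753 − (-1.7)) / LSB = 2.1872753 × 32768/3.4 = 21080.1874. Nearest integer: k = 21080.
V_code = -1.7 + (21080/32768) × 3.4 = 0.48725585938 V.
e = 0.4872753 − (0.48725585938) = +19.4 µV.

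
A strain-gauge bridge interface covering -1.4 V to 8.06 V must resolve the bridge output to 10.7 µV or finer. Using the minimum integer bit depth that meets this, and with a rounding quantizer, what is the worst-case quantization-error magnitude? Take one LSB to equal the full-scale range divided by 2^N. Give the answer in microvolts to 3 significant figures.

4.51 µV

Span: 8.06 V − (-1.4 V) = 9.46 V.
Levels needed ≥ 9.46/10.7 µV = 884100. 2^20 = 1048576 suffices, so N_min = 20.
LSB = 9.46 V / 2^20 = 9.0218 µV.
Max error for round-to-nearest is LSB/2 = 4.51 µV.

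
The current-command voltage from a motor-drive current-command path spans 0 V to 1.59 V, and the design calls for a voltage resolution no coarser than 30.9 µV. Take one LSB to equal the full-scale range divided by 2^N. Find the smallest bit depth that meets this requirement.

V_FS = 1.59 V.
Need 2^N ≥ 1.59 V / 30.9 µV = 51460 → N_min = 16.

16 bits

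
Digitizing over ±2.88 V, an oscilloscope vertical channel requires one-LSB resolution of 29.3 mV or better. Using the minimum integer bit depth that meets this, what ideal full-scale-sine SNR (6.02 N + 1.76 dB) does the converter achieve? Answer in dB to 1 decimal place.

Full-scale range = 2.88 V − (-2.88 V) = 5.76 V.
Required number of levels: 5.76/29.3 mV = 196.59; smallest N with 2^N ≥ that is 8.
Ideal SNR at N = 8: 6.02·8 + 1.76 = 49.9 dB.

49.9 dB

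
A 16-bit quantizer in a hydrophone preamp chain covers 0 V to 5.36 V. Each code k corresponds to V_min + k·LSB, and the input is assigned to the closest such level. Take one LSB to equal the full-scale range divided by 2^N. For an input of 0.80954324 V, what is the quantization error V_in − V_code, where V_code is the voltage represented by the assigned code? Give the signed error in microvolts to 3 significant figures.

+14.4 µV

Span = 5.36 V. LSB = 5.36 V / 2^16 ≈ 81.79 µV.
Position in LSBs: (0.80954324 − (0)) × 65536/5.36 = 9898.1765; rounding gives k = 9898.
V_code = V_min + k × range/2^16 = 0 + 9898 × 5.36/65536 = 0.80952880859 V.
Error = V_in − V_code = 0.80954324 − (0.80952880859) = +14.4 µV.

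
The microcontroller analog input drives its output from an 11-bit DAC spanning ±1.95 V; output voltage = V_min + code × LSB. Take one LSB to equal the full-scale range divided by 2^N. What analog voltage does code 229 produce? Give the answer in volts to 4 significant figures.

Span: 1.95 V − (-1.95 V) = 3.9 V. LSB = 3.9 V / 2^11.
V_out = V_min + code × LSB = -1.95 V + 229 × 3.9 V / 2048
      = -1.95 V + 0.436084 V = -1.51392 V.

-1.514 V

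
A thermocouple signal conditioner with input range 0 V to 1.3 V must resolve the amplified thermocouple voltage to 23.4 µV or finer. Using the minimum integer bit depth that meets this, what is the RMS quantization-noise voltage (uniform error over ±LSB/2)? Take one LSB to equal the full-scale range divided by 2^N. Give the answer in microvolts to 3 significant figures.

Full-scale range = 1.3 V.
Need 2^N ≥ 1.3 V / 23.4 µV = 55560 → N_min = 16.
Step size = 1.3/65536 V = 19.836 µV.
RMS noise = LSB/√12 = 5.73 µV.

5.73 µV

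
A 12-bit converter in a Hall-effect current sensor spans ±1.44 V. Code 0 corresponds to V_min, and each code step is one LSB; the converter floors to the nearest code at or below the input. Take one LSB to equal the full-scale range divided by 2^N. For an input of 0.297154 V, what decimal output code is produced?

Span: 1.44 V − (-1.44 V) = 2.88 V. LSB = 2.88 V / 2^12 ≈ 0.7031 mV.
code = ⌊(V_in − V_min)/LSB⌋ = ⌊(V_in − V_min) × 2^12 / range⌋
     = ⌊(0.297154 − (-1.44)) × 4096 / 2.88⌋ = ⌊1.737154 × 4096/2.88⌋
     = ⌊2470.619⌋ = 2470.

2470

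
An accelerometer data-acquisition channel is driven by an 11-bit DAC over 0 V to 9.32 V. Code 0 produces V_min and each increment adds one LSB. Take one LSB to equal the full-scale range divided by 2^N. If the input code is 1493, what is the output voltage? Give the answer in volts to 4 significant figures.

Range is 9.32 V. LSB = 9.32 V / 2^11.
V_out = 0 + 1493 × (9.32/2048) V
      = 0 V + 6.79432 V = 6.79432 V.

6.794 V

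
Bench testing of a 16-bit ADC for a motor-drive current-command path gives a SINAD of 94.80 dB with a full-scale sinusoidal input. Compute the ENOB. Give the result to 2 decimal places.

(94.80 − 1.76) / 6.02 = 93.04/6.02 = 15.4551 effective bits.

15.46 bits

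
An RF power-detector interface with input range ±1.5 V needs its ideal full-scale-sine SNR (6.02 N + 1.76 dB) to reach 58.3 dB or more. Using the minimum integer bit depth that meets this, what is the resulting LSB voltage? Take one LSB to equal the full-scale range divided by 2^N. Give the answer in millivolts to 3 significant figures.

2.93 mV

Span: 1.5 V − (-1.5 V) = 3 V.
6.02 N + 1.76 ≥ 58.3 gives N ≥ 9.392, so the minimum integer is 10.
One LSB is 3 V / 1024 = 2.93 mV.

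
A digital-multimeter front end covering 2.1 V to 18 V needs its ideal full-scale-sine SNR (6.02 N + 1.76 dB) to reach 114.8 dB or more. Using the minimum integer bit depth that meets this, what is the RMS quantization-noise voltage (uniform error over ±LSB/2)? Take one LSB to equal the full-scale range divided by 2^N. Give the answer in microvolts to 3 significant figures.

Span: 18 V − (2.1 V) = 15.9 V.
Solving 6.02 N ≥ 114.8 − 1.76: N ≥ 18.777. Round up → N = 19.
Step size = 15.9/524288 V = 30.327 µV.
RMS noise = LSB/√12 = 8.75 µV.

8.75 µV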